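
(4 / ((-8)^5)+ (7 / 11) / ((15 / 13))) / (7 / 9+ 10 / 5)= 2235921 / 11264000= 0.20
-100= -100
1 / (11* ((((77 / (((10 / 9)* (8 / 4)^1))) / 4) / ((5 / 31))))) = 400 / 236313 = 0.00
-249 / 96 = -83 / 32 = -2.59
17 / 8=2.12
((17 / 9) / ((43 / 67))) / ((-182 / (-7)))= 0.11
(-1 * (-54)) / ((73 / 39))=2106 / 73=28.85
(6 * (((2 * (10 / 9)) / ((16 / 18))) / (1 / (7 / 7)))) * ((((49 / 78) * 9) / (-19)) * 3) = -6615 / 494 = -13.39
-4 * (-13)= 52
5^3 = 125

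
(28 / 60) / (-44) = -7 / 660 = -0.01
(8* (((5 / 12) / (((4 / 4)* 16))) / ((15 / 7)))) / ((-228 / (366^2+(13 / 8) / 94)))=-705144475 / 12344832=-57.12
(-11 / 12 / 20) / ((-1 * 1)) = 11 / 240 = 0.05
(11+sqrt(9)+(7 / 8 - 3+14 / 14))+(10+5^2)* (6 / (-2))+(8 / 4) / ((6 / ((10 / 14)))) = -15437 / 168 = -91.89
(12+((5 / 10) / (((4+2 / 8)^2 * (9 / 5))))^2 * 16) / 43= 81208012 / 290903643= 0.28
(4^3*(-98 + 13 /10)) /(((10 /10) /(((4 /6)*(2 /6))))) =-61888 /45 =-1375.29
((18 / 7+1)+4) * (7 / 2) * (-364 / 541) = -9646 / 541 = -17.83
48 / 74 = 0.65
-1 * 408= -408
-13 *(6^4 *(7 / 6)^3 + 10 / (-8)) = -106951 / 4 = -26737.75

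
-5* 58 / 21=-290 / 21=-13.81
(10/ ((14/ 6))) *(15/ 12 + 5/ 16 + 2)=855/ 56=15.27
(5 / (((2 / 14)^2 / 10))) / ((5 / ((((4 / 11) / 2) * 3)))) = 267.27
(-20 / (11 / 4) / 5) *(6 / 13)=-96 / 143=-0.67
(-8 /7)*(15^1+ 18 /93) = -3768 /217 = -17.36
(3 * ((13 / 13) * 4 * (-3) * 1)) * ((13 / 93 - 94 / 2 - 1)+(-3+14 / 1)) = 41136 / 31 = 1326.97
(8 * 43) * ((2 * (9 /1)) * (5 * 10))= 309600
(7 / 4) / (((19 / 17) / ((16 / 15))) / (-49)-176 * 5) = -0.00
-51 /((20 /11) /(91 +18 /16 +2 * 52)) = -5501.31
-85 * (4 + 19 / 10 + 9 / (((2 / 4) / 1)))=-4063 / 2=-2031.50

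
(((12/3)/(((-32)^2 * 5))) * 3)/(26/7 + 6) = 0.00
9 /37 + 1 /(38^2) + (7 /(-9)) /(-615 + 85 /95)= 171965915 /701322642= 0.25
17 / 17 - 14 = -13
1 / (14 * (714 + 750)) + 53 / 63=51731 / 61488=0.84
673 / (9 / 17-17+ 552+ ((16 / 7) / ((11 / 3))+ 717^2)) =880957 / 673644325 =0.00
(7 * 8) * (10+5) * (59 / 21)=2360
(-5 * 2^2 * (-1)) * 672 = 13440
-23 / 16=-1.44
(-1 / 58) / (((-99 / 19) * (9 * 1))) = 19 / 51678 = 0.00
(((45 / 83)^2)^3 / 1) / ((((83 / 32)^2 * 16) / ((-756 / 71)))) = -401769396000000 / 159912748481871911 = -0.00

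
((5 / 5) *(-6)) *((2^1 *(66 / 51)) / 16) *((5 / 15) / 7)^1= -11 / 238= -0.05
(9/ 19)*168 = 1512/ 19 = 79.58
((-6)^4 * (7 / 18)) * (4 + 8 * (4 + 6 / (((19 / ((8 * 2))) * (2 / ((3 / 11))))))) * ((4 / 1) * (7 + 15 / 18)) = 137011392 / 209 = 655556.90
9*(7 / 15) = 21 / 5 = 4.20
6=6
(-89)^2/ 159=7921/ 159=49.82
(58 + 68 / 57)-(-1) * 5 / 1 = 3659 / 57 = 64.19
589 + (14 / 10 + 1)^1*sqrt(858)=12*sqrt(858) / 5 + 589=659.30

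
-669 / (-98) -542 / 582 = 168121 / 28518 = 5.90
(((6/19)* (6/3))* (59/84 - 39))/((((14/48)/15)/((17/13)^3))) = -5689843560/2045407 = -2781.77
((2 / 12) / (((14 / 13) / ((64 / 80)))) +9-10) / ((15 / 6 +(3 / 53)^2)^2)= -2903697008 / 20765636745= -0.14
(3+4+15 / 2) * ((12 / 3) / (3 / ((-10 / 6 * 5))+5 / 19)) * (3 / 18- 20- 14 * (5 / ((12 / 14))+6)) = 5110525 / 46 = 111098.37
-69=-69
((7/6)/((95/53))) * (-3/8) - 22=-33811/1520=-22.24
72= 72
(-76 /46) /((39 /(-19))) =0.80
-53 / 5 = -10.60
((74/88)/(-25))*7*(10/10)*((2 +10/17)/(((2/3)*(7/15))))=-333/170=-1.96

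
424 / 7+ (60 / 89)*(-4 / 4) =37316 / 623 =59.90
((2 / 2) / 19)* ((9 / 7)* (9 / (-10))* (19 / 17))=-81 / 1190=-0.07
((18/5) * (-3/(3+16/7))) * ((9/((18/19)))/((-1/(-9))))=-32319/185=-174.70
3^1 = 3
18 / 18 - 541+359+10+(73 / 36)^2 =-216287 / 1296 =-166.89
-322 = -322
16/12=4/3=1.33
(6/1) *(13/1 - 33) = -120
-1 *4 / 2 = -2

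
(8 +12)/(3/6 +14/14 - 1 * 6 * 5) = -40/57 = -0.70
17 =17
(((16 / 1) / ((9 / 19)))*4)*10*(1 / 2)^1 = 6080 / 9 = 675.56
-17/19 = -0.89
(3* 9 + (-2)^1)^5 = 9765625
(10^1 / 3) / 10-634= -1901 / 3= -633.67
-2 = -2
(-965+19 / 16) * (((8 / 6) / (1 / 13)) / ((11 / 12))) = -200473 / 11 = -18224.82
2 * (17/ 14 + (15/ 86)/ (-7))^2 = 256328/ 90601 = 2.83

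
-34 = -34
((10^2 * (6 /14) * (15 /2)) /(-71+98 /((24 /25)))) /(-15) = -1800 /2611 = -0.69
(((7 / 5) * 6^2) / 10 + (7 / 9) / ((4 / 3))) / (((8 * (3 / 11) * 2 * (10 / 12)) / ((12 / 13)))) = 1.43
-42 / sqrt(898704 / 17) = -7 * sqrt(17) / 158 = -0.18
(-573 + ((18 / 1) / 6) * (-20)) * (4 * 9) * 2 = -45576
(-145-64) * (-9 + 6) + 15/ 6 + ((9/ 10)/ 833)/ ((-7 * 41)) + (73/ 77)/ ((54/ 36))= 630.13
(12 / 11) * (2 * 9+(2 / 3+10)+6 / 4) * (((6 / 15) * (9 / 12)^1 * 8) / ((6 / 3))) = 2172 / 55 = 39.49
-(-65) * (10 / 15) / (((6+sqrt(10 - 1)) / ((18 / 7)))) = 260 / 21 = 12.38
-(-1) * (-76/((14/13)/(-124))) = 61256/7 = 8750.86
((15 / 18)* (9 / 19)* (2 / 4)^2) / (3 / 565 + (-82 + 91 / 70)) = -565 / 462004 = -0.00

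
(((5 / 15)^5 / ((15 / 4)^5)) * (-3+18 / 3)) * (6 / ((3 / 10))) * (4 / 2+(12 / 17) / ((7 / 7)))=188416 / 209131875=0.00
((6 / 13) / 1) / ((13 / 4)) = 24 / 169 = 0.14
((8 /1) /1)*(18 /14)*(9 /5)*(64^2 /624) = 55296 /455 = 121.53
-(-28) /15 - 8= -92 /15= -6.13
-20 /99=-0.20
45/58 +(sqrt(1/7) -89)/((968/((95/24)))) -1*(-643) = 95*sqrt(7)/162624 +433484629/673728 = 643.41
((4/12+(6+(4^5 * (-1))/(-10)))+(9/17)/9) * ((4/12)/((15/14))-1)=-860002/11475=-74.95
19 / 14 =1.36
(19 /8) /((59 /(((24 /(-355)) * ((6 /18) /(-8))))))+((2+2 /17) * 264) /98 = 796260947 /139577480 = 5.70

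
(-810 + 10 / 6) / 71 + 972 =960.62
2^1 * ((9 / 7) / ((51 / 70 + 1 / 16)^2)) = 806400 / 196249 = 4.11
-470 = -470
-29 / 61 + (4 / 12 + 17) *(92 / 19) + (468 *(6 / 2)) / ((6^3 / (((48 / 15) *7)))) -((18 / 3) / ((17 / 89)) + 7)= 190.64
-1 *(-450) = 450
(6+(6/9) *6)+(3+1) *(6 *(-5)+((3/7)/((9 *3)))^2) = -436586/3969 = -110.00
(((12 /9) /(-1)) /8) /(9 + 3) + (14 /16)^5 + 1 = 442079 /294912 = 1.50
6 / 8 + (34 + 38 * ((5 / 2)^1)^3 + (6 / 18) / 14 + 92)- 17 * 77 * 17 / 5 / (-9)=382736 / 315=1215.03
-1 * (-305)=305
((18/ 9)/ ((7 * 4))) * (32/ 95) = 16/ 665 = 0.02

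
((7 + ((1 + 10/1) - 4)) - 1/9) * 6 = 250/3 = 83.33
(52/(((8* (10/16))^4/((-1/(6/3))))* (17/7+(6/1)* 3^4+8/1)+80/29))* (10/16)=-2639/50387276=-0.00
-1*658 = -658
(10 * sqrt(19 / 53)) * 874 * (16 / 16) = 8740 * sqrt(1007) / 53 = 5232.99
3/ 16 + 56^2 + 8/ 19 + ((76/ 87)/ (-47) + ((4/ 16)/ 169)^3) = 75278082508863263/ 23999975553216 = 3136.59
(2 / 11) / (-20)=-1 / 110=-0.01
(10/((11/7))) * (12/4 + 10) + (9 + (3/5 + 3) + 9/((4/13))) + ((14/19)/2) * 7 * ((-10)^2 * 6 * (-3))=-18883267/4180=-4517.53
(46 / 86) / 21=23 / 903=0.03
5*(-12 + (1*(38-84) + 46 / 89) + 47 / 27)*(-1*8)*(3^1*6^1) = 10715920 / 267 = 40134.53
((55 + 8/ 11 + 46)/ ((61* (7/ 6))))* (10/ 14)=33570/ 32879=1.02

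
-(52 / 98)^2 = -676 / 2401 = -0.28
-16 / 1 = -16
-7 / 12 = -0.58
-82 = -82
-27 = -27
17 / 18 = 0.94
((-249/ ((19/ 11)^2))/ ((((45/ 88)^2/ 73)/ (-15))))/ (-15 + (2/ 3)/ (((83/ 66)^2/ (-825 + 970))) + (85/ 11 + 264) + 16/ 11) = 1094.53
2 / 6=1 / 3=0.33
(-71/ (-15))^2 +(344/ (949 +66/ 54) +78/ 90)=5684359/ 240525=23.63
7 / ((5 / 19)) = 133 / 5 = 26.60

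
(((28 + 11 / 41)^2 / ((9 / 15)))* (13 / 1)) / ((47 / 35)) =12893.22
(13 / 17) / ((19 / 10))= 130 / 323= 0.40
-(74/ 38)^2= -3.79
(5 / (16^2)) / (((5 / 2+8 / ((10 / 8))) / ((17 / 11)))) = 425 / 125312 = 0.00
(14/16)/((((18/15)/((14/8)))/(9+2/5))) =2303/192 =11.99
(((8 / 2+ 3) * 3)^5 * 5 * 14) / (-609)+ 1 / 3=-40840981 / 87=-469436.56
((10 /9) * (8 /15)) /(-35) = -16 /945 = -0.02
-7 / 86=-0.08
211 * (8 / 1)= 1688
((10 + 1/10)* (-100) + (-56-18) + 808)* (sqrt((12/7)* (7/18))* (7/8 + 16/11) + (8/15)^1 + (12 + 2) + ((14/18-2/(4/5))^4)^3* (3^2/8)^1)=-92299843112415325171/428456067194880-4715* sqrt(6)/22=-215949.26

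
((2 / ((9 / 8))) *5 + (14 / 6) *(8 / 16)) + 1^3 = 199 / 18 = 11.06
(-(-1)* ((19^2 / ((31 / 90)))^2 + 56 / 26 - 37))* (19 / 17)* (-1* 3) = -782174860119 / 212381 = -3682885.29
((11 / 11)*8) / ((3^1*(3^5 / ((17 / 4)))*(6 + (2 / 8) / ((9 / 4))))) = 34 / 4455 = 0.01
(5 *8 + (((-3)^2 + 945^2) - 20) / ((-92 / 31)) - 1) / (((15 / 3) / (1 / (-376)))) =13839923 / 86480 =160.04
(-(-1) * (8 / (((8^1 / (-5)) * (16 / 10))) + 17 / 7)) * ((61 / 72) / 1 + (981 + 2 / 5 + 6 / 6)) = -657371 / 960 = -684.76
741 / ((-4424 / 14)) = -741 / 316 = -2.34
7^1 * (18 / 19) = 126 / 19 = 6.63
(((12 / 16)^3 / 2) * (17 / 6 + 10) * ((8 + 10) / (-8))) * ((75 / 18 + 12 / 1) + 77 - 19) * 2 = -925155 / 1024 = -903.47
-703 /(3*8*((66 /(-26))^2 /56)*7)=-118807 /3267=-36.37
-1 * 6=-6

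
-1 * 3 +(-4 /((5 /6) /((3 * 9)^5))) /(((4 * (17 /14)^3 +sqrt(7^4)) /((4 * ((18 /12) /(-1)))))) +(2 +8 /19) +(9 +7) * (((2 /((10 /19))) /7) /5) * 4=942600031306853 /128102275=7358183.38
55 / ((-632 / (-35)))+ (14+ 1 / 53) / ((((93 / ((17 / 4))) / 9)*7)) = 28126519 / 7268632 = 3.87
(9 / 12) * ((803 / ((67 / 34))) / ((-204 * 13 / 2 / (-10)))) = 4015 / 1742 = 2.30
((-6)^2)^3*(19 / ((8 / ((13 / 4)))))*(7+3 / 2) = 3061071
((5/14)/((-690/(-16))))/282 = 0.00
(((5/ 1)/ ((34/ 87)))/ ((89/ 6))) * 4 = 5220/ 1513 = 3.45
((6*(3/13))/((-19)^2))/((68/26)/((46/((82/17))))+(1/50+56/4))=6900/25715113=0.00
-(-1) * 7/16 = 7/16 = 0.44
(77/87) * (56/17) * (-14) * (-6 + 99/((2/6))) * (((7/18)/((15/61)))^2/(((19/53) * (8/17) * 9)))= -3536634336697/180755550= -19565.84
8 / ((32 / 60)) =15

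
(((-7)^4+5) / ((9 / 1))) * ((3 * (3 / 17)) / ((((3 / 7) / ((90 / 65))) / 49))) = 22405.19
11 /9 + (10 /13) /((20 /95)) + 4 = 2077 /234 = 8.88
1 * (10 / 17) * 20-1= 183 / 17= 10.76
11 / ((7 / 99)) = 1089 / 7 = 155.57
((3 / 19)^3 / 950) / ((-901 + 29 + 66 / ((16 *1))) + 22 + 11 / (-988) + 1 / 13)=-0.00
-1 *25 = -25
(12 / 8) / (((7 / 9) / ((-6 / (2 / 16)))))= -648 / 7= -92.57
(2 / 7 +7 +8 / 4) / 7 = 65 / 49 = 1.33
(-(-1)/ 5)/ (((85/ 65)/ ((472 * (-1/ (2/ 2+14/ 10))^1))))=-1534/ 51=-30.08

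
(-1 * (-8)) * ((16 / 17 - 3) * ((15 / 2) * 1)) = -2100 / 17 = -123.53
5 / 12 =0.42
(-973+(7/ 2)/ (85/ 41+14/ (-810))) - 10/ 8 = -33200829/ 34138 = -972.55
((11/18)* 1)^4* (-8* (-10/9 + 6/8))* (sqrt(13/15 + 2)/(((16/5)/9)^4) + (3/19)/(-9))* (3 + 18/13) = -14641/472392 + 34772375* sqrt(645)/4718592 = 187.12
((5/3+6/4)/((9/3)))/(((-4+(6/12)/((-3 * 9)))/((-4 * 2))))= 456/217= 2.10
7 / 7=1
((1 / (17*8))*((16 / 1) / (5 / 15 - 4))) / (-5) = 6 / 935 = 0.01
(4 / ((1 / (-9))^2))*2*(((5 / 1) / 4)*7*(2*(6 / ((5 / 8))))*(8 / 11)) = 870912 / 11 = 79173.82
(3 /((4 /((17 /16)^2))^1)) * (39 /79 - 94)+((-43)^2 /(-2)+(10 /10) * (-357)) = -110072753 /80896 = -1360.67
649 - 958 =-309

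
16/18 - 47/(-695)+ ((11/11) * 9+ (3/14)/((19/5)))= 16659773/1663830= 10.01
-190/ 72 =-95/ 36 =-2.64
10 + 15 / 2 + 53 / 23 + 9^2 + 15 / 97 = 450479 / 4462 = 100.96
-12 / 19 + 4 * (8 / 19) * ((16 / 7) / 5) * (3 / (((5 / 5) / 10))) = 22.47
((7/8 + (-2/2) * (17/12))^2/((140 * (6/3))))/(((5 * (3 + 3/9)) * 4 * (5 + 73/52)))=2197/895104000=0.00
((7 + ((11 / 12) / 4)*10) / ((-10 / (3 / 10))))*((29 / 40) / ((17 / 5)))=-6467 / 108800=-0.06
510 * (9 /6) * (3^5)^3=10976913855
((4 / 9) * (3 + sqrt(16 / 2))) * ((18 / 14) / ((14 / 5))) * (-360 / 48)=-225 / 49- 150 * sqrt(2) / 49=-8.92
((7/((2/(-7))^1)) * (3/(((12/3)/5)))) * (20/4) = -3675/8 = -459.38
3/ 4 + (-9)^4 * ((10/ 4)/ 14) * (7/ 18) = 3651/ 8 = 456.38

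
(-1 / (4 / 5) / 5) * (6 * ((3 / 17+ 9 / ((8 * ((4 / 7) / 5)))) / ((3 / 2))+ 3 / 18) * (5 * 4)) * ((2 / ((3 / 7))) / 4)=-195545 / 816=-239.64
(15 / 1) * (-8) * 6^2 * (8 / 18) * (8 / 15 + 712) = -1368064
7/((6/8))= 28/3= 9.33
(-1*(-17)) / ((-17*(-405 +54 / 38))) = 19 / 7668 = 0.00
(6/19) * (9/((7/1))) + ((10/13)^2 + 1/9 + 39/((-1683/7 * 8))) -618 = -186696109669/302630328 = -616.91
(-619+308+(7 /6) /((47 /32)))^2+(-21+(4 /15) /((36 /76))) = 28690407184 /298215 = 96207.12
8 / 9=0.89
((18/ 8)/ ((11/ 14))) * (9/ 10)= 567/ 220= 2.58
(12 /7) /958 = 6 /3353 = 0.00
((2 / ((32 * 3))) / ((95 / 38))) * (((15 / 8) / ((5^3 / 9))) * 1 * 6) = 27 / 4000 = 0.01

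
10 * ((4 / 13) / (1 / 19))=760 / 13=58.46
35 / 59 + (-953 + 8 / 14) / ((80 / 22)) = -4317083 / 16520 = -261.32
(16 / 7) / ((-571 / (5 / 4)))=-0.01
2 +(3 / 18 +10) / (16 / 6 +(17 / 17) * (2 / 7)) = 5.44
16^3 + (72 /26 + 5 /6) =319769 /78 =4099.60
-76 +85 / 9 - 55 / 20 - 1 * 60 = -4655 / 36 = -129.31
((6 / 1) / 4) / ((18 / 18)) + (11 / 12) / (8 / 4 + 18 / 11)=841 / 480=1.75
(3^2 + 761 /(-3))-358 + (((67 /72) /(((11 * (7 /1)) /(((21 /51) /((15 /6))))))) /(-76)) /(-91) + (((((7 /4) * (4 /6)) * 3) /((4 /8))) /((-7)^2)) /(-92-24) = -4068601480717 /6750984240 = -602.67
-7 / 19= -0.37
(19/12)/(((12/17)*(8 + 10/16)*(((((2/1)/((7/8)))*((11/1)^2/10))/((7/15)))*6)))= 15827/21640608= 0.00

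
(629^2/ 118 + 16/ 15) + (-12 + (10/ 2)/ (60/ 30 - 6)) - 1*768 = 9107381/ 3540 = 2572.71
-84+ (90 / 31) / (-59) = -153726 / 1829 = -84.05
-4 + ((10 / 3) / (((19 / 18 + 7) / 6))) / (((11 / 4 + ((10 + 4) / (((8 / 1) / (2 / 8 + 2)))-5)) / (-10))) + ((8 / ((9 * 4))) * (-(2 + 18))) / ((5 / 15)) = -2788 / 87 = -32.05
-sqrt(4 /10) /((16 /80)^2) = -5 * sqrt(10) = -15.81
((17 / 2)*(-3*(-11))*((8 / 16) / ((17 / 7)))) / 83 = 231 / 332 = 0.70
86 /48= 43 /24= 1.79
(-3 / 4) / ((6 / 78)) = -39 / 4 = -9.75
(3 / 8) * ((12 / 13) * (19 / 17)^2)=3249 / 7514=0.43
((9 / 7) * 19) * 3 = 513 / 7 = 73.29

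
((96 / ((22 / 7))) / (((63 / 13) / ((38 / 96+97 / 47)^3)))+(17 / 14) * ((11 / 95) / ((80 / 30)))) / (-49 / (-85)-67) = -25124773738219241 / 17782947974905344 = -1.41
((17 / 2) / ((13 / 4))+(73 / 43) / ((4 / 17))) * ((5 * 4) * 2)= 219810 / 559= 393.22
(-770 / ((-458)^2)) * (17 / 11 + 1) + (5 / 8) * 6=3.74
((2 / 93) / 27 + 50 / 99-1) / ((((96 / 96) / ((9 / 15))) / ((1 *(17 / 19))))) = -0.27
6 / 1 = 6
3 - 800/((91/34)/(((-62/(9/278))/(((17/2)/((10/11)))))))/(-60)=-27496519/27027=-1017.37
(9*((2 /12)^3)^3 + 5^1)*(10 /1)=27993605 /559872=50.00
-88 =-88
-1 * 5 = -5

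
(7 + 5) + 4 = 16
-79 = -79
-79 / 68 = -1.16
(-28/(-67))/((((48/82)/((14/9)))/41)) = 82369/1809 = 45.53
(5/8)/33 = 5/264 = 0.02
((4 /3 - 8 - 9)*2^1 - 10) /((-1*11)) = 124 /33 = 3.76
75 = 75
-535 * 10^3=-535000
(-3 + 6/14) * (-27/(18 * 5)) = 27/35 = 0.77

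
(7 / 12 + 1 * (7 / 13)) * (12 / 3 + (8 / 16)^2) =2975 / 624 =4.77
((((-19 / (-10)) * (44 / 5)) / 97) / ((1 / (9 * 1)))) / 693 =38 / 16975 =0.00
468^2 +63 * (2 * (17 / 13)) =2849454 / 13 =219188.77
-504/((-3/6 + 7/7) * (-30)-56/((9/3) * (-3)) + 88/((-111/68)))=167832/20875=8.04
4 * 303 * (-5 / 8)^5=-946875 / 8192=-115.59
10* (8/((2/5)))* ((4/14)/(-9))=-400/63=-6.35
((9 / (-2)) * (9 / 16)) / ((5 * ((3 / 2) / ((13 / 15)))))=-117 / 400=-0.29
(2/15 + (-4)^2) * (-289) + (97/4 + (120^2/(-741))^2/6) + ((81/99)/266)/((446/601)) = -143791726911299/31427566170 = -4575.34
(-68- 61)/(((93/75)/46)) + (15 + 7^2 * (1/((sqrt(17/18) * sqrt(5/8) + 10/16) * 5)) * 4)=-17444247/3565 + 9408 * sqrt(85)/575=-4742.35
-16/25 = -0.64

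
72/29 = 2.48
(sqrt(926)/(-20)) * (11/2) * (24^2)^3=-262766592 * sqrt(926)/5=-1599210517.88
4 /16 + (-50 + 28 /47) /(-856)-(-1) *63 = 63.31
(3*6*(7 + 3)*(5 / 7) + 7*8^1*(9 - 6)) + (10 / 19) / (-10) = 39437 / 133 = 296.52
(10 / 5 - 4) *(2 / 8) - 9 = -19 / 2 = -9.50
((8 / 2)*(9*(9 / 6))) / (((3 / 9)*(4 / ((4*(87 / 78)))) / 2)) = 4698 / 13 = 361.38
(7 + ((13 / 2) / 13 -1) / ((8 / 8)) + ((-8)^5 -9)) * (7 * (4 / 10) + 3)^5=-1344321216609 / 6250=-215091394.66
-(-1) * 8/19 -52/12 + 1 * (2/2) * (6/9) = -185/57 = -3.25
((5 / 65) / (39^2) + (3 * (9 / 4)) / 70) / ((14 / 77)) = 5875661 / 11072880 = 0.53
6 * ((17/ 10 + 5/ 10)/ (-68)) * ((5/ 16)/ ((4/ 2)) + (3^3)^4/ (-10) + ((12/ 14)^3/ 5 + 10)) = 96227469393/ 9329600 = 10314.21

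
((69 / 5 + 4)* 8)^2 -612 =491644 / 25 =19665.76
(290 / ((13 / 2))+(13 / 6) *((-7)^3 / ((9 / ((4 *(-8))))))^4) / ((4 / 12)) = 14378702971097.50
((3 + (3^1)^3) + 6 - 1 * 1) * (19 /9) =665 /9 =73.89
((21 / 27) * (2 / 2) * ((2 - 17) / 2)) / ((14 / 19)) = -95 / 12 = -7.92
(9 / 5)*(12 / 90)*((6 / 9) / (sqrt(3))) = 4*sqrt(3) / 75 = 0.09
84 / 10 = 42 / 5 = 8.40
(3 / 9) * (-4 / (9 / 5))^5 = -3200000 / 177147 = -18.06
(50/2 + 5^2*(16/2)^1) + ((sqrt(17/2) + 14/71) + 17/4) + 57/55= sqrt(34)/2 + 3600153/15620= 233.40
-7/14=-1/2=-0.50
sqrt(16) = 4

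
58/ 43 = 1.35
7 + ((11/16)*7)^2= 7721/256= 30.16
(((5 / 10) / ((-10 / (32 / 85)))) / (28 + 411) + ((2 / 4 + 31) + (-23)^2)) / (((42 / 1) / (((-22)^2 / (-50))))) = -8435739213 / 65301250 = -129.18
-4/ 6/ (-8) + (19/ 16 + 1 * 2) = 157/ 48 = 3.27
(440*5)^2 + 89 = 4840089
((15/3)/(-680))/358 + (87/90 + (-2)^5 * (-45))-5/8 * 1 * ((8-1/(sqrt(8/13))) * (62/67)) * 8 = 155 * sqrt(26)/134 + 68697379387/48931440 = 1409.85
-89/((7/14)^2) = -356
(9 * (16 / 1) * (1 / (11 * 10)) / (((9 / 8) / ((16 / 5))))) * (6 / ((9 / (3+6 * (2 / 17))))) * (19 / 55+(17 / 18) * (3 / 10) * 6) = 193536 / 10285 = 18.82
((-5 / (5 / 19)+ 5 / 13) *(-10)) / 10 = 242 / 13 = 18.62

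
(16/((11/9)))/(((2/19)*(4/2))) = 684/11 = 62.18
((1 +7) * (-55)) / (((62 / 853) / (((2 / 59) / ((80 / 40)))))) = -187660 / 1829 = -102.60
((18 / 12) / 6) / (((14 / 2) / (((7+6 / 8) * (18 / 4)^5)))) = 1830519 / 3584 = 510.75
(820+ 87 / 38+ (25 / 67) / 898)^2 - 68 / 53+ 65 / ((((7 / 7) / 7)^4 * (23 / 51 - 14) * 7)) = 8070385723319611815195 / 11964743875740767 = 674513.87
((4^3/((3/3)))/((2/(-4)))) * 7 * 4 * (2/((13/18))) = -9924.92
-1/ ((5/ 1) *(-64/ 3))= 3/ 320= 0.01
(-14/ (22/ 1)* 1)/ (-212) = 7/ 2332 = 0.00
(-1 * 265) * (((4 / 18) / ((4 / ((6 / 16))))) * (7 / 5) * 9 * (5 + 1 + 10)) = -1113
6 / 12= 1 / 2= 0.50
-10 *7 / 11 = -70 / 11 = -6.36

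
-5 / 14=-0.36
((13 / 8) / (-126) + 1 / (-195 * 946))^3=-63929465927623477 / 29764945279370036736000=-0.00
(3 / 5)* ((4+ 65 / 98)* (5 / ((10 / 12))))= 4113 / 245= 16.79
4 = 4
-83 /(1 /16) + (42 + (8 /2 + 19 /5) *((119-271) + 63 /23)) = -281777 /115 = -2450.23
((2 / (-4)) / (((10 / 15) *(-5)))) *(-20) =-3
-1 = -1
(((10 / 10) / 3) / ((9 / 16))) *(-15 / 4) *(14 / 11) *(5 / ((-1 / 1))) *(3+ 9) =5600 / 33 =169.70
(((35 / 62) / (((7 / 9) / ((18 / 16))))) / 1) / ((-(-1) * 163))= 0.01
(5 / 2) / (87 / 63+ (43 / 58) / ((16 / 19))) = 48720 / 44069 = 1.11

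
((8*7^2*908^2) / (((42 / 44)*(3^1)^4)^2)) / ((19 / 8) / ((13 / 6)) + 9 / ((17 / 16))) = 2822014953472 / 499377393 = 5651.07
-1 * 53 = -53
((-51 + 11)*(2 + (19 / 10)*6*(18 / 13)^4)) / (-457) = 3.84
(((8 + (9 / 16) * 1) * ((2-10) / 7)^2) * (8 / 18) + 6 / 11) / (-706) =-13379 / 1712403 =-0.01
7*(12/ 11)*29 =2436/ 11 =221.45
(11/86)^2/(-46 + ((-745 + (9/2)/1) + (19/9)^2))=-9801/468503318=-0.00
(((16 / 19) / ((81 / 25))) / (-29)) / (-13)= 400 / 580203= 0.00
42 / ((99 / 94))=1316 / 33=39.88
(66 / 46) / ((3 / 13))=143 / 23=6.22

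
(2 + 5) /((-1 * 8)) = -7 /8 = -0.88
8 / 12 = 2 / 3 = 0.67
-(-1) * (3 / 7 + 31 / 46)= 355 / 322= 1.10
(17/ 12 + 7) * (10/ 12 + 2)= 1717/ 72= 23.85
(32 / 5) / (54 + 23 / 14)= 448 / 3895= 0.12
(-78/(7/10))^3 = -474552000/343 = -1383533.53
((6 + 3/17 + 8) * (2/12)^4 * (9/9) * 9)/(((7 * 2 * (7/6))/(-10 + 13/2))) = -241/11424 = -0.02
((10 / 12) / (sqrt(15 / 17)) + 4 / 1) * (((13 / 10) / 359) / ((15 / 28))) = 91 * sqrt(255) / 242325 + 728 / 26925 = 0.03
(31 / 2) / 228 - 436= -198785 / 456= -435.93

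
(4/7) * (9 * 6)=216/7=30.86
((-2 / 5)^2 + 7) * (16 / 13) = 2864 / 325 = 8.81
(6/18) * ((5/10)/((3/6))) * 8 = 8/3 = 2.67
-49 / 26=-1.88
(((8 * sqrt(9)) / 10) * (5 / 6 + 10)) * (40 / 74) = 520 / 37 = 14.05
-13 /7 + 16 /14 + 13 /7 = 8 /7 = 1.14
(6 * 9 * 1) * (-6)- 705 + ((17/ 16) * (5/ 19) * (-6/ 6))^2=-95088839/ 92416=-1028.92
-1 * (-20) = 20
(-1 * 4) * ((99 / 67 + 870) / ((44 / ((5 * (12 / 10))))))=-350334 / 737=-475.35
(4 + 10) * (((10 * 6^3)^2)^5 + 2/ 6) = 92851046282708010317905920000000014/ 3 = 30950348760902670105968640000000000.00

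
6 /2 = 3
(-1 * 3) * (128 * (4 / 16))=-96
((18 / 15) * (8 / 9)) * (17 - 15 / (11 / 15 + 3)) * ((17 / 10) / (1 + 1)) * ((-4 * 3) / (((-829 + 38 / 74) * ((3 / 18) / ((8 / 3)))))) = 7316528 / 2682225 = 2.73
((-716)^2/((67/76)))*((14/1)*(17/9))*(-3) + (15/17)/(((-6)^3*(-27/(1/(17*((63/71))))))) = -109403191664275223/2371425336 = -46133938.95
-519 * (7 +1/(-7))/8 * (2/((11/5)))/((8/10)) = -38925/77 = -505.52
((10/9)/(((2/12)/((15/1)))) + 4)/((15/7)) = 728/15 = 48.53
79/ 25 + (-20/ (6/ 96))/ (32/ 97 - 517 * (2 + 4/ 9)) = 9412021/ 2757475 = 3.41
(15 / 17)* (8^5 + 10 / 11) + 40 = 5414350 / 187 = 28953.74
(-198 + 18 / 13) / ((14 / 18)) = -23004 / 91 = -252.79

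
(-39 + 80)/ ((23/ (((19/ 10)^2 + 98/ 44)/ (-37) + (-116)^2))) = 22453763939/ 936100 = 23986.50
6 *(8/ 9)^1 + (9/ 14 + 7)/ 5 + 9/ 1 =3331/ 210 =15.86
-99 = -99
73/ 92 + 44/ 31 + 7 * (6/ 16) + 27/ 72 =14867/ 2852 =5.21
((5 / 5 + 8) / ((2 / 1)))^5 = 1845.28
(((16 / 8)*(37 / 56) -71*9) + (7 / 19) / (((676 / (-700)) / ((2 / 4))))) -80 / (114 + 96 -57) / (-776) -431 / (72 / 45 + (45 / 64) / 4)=-2670724714267315 / 3032919879444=-880.58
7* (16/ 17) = 112/ 17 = 6.59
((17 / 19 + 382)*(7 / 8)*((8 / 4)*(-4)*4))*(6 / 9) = -7147.37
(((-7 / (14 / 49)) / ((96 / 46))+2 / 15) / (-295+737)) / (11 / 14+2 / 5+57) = -12999 / 28804256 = -0.00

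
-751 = -751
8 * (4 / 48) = 2 / 3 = 0.67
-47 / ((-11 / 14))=658 / 11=59.82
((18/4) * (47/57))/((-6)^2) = 47/456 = 0.10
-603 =-603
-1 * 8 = -8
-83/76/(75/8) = -166/1425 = -0.12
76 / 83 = 0.92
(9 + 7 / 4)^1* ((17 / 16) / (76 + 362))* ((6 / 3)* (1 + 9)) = 3655 / 7008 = 0.52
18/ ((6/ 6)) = 18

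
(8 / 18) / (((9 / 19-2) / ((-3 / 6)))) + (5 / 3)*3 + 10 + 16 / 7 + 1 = 33674 / 1827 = 18.43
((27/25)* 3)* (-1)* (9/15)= -243/125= -1.94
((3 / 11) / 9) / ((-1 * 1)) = -1 / 33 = -0.03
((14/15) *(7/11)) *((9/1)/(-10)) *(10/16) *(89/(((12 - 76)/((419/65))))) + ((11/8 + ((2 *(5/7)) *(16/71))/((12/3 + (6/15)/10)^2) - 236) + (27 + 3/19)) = -36048834783003589/176318849907200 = -204.45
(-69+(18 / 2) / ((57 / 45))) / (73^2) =-1176 / 101251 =-0.01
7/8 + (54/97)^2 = 89191/75272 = 1.18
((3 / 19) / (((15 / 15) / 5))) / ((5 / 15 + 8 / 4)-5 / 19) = 45 / 118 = 0.38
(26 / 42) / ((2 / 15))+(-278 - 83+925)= 568.64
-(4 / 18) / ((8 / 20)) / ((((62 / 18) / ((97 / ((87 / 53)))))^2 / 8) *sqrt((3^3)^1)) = -1057195240 *sqrt(3) / 7273809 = -251.74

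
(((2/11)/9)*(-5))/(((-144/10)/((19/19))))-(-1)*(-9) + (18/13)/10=-2051239/231660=-8.85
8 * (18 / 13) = 144 / 13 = 11.08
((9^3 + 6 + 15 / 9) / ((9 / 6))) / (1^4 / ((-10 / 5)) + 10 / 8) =17680 / 27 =654.81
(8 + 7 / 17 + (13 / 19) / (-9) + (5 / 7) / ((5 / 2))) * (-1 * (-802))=140701276 / 20349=6914.41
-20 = -20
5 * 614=3070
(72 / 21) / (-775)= -24 / 5425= -0.00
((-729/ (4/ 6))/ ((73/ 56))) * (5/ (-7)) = 43740/ 73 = 599.18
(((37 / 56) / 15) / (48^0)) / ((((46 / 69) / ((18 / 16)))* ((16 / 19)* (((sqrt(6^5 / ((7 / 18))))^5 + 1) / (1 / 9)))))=-1687903 / 550102655919495229128998512640 + 10167979873968* sqrt(21) / 268604812460691029848143805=0.00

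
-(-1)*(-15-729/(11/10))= -7455/11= -677.73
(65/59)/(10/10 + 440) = 65/26019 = 0.00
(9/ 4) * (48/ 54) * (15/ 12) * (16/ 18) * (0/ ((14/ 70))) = 0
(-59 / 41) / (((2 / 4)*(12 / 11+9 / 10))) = -12980 / 8979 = -1.45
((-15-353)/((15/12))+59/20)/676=-5829/13520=-0.43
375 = 375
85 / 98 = 0.87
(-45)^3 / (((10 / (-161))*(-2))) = -2934225 / 4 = -733556.25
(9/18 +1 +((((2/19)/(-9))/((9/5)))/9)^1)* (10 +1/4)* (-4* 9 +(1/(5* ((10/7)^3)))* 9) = -33472981421/61560000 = -543.75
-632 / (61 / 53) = -33496 / 61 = -549.11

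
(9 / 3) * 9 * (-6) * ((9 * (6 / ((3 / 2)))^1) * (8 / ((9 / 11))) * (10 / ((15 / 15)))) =-570240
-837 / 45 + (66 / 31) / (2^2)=-5601 / 310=-18.07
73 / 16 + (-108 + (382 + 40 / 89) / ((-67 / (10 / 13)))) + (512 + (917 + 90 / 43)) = 1323.26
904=904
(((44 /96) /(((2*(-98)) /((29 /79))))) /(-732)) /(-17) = -319 /4624389504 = -0.00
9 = 9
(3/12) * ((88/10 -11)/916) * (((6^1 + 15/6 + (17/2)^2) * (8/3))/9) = -3553/247320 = -0.01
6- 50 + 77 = 33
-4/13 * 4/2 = -8/13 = -0.62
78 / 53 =1.47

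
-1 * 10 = -10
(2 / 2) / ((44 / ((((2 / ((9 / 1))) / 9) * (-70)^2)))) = 2450 / 891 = 2.75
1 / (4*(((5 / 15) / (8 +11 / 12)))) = 107 / 16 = 6.69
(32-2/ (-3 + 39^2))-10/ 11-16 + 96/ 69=12509/ 759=16.48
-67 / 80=-0.84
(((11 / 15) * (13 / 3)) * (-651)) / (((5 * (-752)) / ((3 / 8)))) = 31031 / 150400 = 0.21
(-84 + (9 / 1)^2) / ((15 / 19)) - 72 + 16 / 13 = -4847 / 65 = -74.57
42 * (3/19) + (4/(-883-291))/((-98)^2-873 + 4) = 646058032/97421455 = 6.63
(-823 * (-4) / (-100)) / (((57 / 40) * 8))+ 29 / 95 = -736 / 285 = -2.58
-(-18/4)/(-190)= -0.02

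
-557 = -557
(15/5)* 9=27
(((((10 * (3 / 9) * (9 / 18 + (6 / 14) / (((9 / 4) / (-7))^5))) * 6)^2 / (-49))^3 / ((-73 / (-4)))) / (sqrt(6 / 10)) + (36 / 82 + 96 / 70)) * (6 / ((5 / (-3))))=-46764 / 7175 + 22080110086984865052738363837438445225000000000 * sqrt(15) / 166470621277652726241191349488571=513699642573494.03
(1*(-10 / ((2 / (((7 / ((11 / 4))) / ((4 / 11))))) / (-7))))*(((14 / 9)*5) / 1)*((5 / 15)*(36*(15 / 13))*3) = 1029000 / 13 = 79153.85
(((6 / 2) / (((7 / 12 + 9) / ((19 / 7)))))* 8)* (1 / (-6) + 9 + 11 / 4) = 63384 / 805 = 78.74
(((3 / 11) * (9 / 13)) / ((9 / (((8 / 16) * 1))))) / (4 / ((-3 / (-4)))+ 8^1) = 9 / 11440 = 0.00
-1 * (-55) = 55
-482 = -482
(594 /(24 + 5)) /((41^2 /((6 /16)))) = 891 /194996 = 0.00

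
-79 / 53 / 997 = -79 / 52841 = -0.00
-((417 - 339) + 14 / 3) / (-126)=124 / 189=0.66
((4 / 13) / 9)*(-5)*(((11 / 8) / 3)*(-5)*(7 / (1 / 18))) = 1925 / 39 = 49.36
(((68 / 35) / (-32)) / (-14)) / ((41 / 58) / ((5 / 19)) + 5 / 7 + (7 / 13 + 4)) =0.00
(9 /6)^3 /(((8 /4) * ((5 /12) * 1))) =81 /20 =4.05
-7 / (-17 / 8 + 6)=-56 / 31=-1.81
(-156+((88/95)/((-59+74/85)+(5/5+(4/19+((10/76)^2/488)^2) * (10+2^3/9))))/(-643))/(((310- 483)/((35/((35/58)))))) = 5508712101091688585736/105327956894132674567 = 52.30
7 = 7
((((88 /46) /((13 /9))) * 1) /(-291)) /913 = -12 /2407249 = -0.00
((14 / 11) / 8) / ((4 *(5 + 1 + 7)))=7 / 2288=0.00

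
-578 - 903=-1481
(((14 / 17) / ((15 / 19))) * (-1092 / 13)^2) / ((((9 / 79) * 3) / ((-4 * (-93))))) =2042897024 / 255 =8011360.88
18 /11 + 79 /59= 1931 /649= 2.98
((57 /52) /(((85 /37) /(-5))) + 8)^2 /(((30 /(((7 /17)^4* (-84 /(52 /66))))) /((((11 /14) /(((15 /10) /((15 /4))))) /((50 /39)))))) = -4.93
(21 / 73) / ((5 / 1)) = 21 / 365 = 0.06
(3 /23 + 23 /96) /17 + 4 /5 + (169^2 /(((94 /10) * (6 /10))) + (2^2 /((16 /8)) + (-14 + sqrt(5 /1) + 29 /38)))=sqrt(5) + 846973127537 /167598240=5055.83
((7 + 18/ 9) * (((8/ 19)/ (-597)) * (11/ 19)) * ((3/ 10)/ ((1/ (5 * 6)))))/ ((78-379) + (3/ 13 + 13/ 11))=339768/ 3077654599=0.00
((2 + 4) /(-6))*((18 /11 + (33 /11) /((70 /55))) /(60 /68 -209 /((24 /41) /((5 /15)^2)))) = 1129140 /10967341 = 0.10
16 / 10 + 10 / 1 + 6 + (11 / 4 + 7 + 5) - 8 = 24.35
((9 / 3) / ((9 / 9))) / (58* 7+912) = 3 / 1318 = 0.00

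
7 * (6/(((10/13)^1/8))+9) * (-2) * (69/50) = -172431/125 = -1379.45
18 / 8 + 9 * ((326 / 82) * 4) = 23841 / 164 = 145.37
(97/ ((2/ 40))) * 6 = 11640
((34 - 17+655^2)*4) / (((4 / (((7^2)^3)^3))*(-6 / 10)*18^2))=-3593918862524150513.67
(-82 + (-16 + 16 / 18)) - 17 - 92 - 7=-1918 / 9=-213.11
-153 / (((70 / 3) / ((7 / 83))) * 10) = -459 / 8300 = -0.06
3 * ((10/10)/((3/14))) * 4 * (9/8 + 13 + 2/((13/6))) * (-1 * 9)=-98595/13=-7584.23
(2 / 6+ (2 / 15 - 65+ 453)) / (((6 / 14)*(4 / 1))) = 40789 / 180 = 226.61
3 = 3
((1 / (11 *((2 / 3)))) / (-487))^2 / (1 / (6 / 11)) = 27 / 631343878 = 0.00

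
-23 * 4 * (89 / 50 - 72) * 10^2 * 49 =31655176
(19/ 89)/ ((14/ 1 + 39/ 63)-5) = 399/ 17978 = 0.02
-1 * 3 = -3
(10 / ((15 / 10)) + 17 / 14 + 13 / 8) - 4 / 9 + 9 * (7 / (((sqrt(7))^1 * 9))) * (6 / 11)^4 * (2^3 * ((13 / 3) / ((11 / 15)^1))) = 4567 / 504 + 673920 * sqrt(7) / 161051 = 20.13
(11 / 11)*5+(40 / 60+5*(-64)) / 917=12797 / 2751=4.65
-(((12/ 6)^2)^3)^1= -64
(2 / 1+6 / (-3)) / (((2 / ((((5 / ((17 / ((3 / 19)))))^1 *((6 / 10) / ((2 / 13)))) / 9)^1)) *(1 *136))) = 0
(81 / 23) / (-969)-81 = -81.00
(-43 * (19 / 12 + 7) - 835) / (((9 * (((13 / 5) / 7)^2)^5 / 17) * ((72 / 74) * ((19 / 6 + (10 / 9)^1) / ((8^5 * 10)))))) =-3582950560590.89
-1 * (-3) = 3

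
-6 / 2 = -3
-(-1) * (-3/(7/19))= -57/7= -8.14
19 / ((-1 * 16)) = -19 / 16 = -1.19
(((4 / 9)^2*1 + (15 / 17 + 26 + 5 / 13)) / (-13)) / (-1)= 491642 / 232713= 2.11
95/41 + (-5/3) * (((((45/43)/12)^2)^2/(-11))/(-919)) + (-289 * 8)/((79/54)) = -45222046510787790977/28657145728473856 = -1578.04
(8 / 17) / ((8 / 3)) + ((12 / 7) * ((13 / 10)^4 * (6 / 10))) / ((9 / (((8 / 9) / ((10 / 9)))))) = 813662 / 1859375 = 0.44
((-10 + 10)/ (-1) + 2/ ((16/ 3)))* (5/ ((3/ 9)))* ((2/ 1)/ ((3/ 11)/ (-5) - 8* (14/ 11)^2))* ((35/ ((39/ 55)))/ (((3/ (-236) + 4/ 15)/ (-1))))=15460396875/ 92011751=168.03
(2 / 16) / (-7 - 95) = -1 / 816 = -0.00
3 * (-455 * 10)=-13650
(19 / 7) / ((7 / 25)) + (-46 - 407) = -21722 / 49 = -443.31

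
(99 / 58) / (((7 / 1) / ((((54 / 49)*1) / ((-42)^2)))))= 297 / 1949612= 0.00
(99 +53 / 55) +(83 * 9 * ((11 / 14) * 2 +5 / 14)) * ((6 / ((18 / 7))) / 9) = 52081 / 110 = 473.46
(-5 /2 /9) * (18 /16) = -5 /16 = -0.31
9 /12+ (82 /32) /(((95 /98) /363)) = 729837 /760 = 960.31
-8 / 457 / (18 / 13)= -52 / 4113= -0.01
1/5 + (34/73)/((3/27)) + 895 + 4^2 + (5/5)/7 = 2339191/2555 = 915.53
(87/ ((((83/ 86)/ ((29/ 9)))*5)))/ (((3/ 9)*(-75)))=-72326/ 31125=-2.32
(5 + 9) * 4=56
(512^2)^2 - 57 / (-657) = 15049565405203 / 219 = 68719476736.09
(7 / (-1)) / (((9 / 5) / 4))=-140 / 9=-15.56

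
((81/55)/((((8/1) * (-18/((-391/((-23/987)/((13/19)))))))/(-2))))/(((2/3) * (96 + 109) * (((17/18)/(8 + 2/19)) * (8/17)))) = 371034027/11840800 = 31.34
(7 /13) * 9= 63 /13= 4.85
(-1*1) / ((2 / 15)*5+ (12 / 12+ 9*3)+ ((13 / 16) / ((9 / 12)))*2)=-6 / 185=-0.03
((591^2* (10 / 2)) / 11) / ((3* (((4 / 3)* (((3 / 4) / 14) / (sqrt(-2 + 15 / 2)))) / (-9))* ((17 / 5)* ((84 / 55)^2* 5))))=-160087125* sqrt(22) / 1904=-394367.21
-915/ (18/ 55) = -16775/ 6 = -2795.83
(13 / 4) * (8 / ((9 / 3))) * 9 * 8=624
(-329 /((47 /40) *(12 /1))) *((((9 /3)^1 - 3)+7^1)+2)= -210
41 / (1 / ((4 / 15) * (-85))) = -929.33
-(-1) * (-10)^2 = 100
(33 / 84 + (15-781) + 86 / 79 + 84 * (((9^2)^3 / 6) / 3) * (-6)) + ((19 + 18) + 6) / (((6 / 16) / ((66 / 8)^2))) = -32899757337 / 2212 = -14873308.02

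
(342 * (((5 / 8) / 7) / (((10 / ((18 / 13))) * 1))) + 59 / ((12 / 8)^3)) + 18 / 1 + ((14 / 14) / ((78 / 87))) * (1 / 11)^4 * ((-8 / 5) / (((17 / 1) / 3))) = 39.71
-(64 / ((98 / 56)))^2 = -65536 / 49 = -1337.47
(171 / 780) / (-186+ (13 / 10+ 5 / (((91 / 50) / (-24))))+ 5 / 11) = -4389 / 5008594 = -0.00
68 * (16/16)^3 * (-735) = -49980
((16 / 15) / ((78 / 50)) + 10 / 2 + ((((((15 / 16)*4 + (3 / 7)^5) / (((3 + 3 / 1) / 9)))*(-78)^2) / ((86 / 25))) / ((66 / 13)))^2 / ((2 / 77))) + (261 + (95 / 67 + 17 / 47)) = 524200131093561204761534339 / 3518744742655938432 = 148973616.85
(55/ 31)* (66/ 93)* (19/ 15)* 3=4598/ 961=4.78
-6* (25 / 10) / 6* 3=-15 / 2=-7.50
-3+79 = 76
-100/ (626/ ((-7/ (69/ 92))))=1400/ 939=1.49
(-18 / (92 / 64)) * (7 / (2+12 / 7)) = -7056 / 299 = -23.60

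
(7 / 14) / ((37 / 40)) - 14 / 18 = -0.24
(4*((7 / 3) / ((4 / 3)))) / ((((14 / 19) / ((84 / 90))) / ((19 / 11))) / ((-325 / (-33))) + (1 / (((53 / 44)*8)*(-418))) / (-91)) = 243754420 / 1616171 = 150.82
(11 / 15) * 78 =286 / 5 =57.20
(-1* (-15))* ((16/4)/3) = 20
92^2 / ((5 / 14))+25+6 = 118651 / 5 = 23730.20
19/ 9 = 2.11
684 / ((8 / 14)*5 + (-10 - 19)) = -26.16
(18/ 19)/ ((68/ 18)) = 81/ 323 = 0.25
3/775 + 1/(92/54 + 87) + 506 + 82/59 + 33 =11836098373/21902275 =540.40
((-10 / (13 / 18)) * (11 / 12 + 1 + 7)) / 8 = -15.43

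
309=309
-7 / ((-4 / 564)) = 987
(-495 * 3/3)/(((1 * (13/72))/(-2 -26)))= 997920/13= 76763.08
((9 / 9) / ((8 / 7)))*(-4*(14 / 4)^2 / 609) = -49 / 696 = -0.07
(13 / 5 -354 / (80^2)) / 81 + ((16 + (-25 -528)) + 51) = -125963057 / 259200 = -485.97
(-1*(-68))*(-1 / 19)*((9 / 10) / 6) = -51 / 95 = -0.54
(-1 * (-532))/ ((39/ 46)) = 627.49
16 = 16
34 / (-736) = -17 / 368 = -0.05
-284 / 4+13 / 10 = -697 / 10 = -69.70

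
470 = 470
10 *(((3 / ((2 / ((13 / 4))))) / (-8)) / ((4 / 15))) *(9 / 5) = -41.13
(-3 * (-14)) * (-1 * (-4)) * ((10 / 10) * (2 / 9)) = 112 / 3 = 37.33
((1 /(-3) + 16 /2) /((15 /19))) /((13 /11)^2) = 52877 /7605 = 6.95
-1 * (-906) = 906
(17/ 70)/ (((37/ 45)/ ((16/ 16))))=153/ 518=0.30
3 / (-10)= -3 / 10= -0.30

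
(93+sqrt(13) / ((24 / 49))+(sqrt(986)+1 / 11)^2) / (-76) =-32640 / 2299-49*sqrt(13) / 1824-sqrt(986) / 418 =-14.37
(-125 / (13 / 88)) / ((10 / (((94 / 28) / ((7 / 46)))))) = -1189100 / 637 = -1866.72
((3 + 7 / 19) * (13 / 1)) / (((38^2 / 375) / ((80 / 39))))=160000 / 6859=23.33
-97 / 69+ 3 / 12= -319 / 276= -1.16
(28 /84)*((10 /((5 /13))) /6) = 13 /9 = 1.44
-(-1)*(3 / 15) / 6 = 1 / 30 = 0.03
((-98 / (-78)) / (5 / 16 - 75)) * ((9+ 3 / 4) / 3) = -196 / 3585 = -0.05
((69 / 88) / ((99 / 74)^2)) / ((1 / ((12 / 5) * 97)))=101.99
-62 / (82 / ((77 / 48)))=-2387 / 1968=-1.21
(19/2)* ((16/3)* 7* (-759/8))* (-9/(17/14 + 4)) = 4239774/73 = 58079.10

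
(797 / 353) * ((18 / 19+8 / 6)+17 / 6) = 464651 / 40242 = 11.55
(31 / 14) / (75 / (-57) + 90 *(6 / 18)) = 589 / 7630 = 0.08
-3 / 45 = -1 / 15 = -0.07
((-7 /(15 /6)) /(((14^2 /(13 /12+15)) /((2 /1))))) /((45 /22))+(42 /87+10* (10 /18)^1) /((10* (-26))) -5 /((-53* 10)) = -22511779 /94410225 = -0.24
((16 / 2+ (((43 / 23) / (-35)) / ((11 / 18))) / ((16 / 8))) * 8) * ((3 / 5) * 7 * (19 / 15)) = 10708856 / 31625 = 338.62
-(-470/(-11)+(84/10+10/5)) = -2922/55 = -53.13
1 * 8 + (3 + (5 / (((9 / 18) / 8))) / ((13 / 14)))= 1263 / 13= 97.15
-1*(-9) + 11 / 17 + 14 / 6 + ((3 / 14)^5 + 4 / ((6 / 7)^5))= 20.63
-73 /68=-1.07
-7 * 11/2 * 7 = -539/2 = -269.50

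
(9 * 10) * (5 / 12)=75 / 2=37.50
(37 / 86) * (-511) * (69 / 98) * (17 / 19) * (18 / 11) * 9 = -256630113 / 125818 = -2039.69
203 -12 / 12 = 202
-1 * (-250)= 250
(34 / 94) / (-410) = -17 / 19270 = -0.00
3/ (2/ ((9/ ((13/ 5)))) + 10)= 135/ 476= 0.28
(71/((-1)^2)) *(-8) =-568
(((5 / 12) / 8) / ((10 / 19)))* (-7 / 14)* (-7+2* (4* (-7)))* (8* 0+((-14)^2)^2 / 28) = 136857 / 32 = 4276.78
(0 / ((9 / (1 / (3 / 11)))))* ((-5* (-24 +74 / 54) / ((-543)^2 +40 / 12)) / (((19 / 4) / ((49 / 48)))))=0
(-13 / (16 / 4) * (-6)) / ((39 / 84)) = 42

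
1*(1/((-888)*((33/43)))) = -43/29304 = -0.00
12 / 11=1.09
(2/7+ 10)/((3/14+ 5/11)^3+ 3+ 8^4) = 37566144/14971722863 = 0.00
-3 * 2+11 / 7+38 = 235 / 7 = 33.57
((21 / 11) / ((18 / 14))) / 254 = 49 / 8382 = 0.01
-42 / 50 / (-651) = 1 / 775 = 0.00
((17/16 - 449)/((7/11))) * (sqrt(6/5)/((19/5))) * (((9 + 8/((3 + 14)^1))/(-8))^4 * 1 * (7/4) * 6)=-158911324877151 * sqrt(30)/207998025728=-4184.62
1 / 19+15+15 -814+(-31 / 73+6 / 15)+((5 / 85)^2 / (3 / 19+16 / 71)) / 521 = -423226771243043 / 539849339755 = -783.97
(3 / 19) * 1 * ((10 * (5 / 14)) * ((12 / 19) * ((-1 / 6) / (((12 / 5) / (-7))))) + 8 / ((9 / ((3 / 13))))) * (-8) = -1.64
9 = 9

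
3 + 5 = 8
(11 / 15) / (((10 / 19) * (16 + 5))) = 209 / 3150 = 0.07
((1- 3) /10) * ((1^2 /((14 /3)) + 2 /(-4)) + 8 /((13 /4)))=-198 /455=-0.44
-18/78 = -3/13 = -0.23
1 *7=7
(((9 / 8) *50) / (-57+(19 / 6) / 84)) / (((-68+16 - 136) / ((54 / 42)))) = 18225 / 2698646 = 0.01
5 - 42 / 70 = 4.40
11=11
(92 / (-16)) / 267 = -23 / 1068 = -0.02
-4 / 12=-0.33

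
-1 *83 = -83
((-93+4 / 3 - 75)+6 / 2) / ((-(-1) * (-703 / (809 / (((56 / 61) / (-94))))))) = -1138826873 / 59052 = -19285.15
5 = 5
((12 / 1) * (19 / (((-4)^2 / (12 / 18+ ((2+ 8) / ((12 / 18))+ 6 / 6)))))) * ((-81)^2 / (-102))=-1038825 / 68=-15276.84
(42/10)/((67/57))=1197/335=3.57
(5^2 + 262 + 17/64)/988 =18385/63232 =0.29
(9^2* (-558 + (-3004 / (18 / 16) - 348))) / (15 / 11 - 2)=455202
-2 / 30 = -1 / 15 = -0.07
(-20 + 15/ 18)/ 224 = -115/ 1344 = -0.09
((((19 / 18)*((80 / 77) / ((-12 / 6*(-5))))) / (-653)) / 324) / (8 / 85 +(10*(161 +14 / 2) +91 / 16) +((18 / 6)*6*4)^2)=-25840 / 342462698686647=-0.00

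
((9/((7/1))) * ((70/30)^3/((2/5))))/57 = 245/342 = 0.72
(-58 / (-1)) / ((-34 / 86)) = -2494 / 17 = -146.71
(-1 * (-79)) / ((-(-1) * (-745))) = -79 / 745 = -0.11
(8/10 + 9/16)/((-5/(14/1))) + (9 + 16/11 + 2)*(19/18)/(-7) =-789059/138600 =-5.69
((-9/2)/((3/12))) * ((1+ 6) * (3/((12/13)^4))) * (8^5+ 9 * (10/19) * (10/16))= -497936786711/29184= -17061978.71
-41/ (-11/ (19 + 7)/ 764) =814424/ 11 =74038.55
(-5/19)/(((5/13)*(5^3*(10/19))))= -13/1250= -0.01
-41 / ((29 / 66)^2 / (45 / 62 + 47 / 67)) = -529447842 / 1746757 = -303.10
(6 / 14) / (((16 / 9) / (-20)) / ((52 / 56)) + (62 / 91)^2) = 159705 / 137308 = 1.16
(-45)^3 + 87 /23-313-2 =-2103033 /23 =-91436.22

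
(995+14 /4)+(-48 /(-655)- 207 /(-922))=998.80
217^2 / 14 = 6727 / 2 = 3363.50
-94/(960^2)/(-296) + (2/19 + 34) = 88385127293/2591539200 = 34.11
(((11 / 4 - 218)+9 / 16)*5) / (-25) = 687 / 16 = 42.94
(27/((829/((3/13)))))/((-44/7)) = -567/474188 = -0.00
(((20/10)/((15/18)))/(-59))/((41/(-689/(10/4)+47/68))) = 280407/1028075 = 0.27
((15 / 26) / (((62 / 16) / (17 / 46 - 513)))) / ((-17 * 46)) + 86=312033109 / 3624179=86.10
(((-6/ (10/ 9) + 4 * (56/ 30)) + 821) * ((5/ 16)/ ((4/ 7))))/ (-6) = -43211/ 576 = -75.02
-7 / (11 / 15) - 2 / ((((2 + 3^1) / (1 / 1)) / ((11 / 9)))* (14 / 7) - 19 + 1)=-5549 / 594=-9.34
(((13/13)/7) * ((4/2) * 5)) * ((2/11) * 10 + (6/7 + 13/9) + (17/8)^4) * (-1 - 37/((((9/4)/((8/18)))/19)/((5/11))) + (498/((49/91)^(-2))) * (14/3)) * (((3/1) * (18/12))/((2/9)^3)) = 287436970436046345/32833568768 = 8754362.72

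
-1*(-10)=10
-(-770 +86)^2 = -467856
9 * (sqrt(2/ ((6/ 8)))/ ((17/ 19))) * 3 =342 * sqrt(6)/ 17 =49.28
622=622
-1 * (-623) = 623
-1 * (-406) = 406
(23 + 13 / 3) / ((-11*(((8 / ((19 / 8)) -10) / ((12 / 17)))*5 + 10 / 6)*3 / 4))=12464 / 170445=0.07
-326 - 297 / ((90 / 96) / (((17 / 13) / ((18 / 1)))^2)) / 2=-2485588 / 7605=-326.84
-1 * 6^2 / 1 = -36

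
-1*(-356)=356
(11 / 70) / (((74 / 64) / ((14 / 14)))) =176 / 1295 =0.14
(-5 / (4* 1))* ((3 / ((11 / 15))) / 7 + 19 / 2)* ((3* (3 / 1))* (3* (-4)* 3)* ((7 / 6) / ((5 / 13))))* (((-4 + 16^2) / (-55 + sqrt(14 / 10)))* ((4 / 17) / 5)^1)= -343414890 / 128503 - 68682978* sqrt(35) / 7067665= -2729.92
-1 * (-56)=56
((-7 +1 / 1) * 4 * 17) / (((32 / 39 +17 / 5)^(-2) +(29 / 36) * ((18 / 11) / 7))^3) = -463043014588787329142136768 / 16578236441295230990471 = -27930.78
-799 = -799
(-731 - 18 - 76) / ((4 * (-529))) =0.39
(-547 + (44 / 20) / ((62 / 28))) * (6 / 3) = -169262 / 155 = -1092.01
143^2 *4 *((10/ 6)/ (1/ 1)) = 408980/ 3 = 136326.67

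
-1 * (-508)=508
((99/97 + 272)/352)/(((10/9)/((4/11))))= 238347/938960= 0.25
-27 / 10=-2.70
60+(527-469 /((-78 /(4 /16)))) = 183613 /312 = 588.50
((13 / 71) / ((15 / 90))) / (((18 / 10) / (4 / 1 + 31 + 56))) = 11830 / 213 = 55.54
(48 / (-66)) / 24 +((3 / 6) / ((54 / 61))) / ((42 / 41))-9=-423065 / 49896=-8.48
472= 472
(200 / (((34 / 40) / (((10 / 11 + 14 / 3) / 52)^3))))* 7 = 2725408000 / 1342211013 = 2.03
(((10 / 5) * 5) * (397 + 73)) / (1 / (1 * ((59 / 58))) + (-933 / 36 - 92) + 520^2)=3327600 / 191360411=0.02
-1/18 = -0.06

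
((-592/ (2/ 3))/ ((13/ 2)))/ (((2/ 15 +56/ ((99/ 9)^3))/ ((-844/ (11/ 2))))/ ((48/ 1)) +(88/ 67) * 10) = -8749396085760/ 841173438079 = -10.40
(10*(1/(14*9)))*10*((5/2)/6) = 125/378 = 0.33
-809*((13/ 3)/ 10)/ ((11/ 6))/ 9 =-10517/ 495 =-21.25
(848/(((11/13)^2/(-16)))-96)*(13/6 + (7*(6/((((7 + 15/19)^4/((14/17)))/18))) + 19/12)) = -287766543215337/3855149177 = -74644.72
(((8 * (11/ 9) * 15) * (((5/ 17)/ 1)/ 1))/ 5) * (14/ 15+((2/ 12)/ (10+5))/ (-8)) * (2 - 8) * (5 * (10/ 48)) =-184525/ 3672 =-50.25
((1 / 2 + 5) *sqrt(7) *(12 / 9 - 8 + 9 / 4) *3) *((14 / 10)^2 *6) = -85701 *sqrt(7) / 100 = -2267.44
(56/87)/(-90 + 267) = 56/15399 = 0.00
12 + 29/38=485/38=12.76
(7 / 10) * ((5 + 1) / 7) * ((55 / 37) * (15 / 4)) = 495 / 148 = 3.34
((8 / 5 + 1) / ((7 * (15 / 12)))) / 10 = 26 / 875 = 0.03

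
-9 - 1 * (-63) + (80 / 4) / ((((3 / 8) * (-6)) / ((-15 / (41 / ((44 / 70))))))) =48254 / 861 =56.04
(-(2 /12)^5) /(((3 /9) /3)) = -1 /864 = -0.00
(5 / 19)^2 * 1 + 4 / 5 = 1569 / 1805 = 0.87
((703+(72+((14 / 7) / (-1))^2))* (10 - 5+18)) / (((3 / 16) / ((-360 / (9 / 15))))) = -57334400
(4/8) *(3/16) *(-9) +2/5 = -71/160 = -0.44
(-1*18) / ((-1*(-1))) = -18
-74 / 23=-3.22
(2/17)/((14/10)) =10/119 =0.08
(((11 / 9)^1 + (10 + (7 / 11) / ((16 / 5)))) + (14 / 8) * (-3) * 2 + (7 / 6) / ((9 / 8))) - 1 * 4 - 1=-14455 / 4752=-3.04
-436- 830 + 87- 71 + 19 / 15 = -18731 / 15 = -1248.73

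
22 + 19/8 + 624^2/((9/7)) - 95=2422219/8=302777.38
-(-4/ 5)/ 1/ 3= 0.27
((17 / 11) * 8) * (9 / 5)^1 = 1224 / 55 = 22.25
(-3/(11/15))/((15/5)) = -15/11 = -1.36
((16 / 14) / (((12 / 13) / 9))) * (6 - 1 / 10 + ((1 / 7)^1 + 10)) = 43797 / 245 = 178.76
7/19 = 0.37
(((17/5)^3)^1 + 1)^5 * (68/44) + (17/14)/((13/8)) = 456444991848941822036/2777099609375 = 164360324.10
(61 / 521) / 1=61 / 521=0.12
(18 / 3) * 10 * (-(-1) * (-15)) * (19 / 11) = -17100 / 11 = -1554.55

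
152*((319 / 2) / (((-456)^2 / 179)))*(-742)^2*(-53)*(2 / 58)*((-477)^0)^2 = -14363801837 / 684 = -20999710.29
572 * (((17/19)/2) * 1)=4862/19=255.89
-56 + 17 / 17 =-55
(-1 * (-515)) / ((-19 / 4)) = -2060 / 19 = -108.42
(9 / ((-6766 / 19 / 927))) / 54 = -5871 / 13532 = -0.43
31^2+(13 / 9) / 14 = 121099 / 126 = 961.10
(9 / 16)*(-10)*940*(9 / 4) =-95175 / 8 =-11896.88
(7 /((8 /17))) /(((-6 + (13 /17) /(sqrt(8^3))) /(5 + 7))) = -158473728 /5326679 -631176 * sqrt(2) /5326679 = -29.92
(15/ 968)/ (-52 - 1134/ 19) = -285/ 2054096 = -0.00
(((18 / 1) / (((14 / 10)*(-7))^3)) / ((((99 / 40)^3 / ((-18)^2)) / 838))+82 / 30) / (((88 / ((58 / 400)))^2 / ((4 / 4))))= -671168271970061 / 727583581401600000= -0.00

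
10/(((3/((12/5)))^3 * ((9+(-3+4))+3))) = 128/325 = 0.39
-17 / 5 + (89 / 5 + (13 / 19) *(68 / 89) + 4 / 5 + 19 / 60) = 16.04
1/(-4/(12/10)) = -3/10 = -0.30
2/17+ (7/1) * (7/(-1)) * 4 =-3330/17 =-195.88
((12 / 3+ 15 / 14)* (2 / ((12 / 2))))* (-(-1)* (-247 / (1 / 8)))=-70148 / 21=-3340.38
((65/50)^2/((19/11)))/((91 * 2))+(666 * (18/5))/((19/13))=43636463/26600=1640.47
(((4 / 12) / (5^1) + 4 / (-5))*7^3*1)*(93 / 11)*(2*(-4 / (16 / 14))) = 74431 / 5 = 14886.20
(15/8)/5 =3/8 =0.38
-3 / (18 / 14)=-7 / 3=-2.33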